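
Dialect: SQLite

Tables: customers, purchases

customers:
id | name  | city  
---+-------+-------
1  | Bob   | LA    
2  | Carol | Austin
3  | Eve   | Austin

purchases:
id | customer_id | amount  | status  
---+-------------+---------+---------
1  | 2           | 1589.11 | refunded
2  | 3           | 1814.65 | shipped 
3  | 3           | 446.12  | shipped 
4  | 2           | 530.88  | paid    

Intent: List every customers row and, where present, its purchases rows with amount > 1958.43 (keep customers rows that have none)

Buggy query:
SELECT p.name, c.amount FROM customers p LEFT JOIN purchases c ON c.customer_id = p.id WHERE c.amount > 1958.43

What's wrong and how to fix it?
Bug: A WHERE condition on the right-hand table after LEFT JOIN drops unmatched parents

Fix: Put 'c.amount > 1958.43' in the JOIN's ON clause instead of WHERE

Corrected query:
SELECT p.name, c.amount FROM customers p LEFT JOIN purchases c ON c.customer_id = p.id AND c.amount > 1958.43

Result:
name  | amount
------+-------
Bob   | NULL  
Carol | NULL  
Eve   | NULL  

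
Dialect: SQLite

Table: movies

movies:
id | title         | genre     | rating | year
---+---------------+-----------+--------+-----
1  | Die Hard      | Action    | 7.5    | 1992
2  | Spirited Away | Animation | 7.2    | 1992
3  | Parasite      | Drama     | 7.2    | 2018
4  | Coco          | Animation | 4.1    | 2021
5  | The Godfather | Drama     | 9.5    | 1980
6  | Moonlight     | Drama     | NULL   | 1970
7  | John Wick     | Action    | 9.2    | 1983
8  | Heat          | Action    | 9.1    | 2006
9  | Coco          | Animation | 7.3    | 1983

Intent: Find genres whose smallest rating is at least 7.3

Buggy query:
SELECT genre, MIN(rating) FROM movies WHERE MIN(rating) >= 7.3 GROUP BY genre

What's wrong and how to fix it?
Bug: Aggregates like MIN are computed per group after WHERE runs

Fix: Use HAVING for the per-group MIN condition

Corrected query:
SELECT genre, MIN(rating) FROM movies GROUP BY genre HAVING MIN(rating) >= 7.3

Result:
genre  | MIN(rating)
-------+------------
Action | 7.5        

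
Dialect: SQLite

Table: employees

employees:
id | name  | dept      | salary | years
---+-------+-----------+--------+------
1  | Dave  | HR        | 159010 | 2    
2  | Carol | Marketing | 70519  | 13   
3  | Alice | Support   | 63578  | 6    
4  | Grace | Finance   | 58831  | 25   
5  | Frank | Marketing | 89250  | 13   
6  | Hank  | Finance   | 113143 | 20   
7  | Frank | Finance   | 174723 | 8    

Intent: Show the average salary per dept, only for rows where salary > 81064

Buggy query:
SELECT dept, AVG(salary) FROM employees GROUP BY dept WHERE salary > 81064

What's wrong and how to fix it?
Bug: WHERE cannot follow GROUP BY

Fix: Move the WHERE clause before GROUP BY

Corrected query:
SELECT dept, AVG(salary) FROM employees WHERE salary > 81064 GROUP BY dept

Result:
dept      | AVG(salary)
----------+------------
Finance   | 143933     
HR        | 159010     
Marketing | 89250      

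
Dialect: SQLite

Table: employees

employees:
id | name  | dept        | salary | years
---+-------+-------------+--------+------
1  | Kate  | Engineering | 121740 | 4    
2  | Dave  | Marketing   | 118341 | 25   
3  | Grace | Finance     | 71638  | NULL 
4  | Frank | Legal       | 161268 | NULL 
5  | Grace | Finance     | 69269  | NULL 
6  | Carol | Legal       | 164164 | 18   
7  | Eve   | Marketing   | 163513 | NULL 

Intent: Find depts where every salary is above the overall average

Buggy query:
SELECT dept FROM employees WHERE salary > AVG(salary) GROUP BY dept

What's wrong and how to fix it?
Bug: AVG() is an aggregate; it can't sit directly in WHERE

Fix: Compute the overall average in a scalar subquery and compare each group's MIN against it in HAVING

Corrected query:
SELECT dept FROM employees GROUP BY dept HAVING MIN(salary) > (SELECT AVG(salary) FROM employees)

Result:
dept 
-----
Legal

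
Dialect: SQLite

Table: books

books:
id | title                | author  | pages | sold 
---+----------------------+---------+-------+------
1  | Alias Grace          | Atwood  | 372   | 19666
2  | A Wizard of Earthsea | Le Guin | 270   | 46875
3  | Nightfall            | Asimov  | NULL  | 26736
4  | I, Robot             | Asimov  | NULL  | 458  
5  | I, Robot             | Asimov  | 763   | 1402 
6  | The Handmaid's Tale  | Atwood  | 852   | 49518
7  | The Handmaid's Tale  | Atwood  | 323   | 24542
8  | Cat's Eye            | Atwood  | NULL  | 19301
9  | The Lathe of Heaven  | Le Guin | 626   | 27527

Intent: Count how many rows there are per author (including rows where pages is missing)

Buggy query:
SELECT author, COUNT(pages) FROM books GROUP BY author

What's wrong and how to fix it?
Bug: COUNT(column) counts non-NULL values only; rows with NULL pages aren't counted

Fix: Replace COUNT(pages) with COUNT(*)

Corrected query:
SELECT author, COUNT(*) FROM books GROUP BY author

Result:
author  | COUNT(*)
--------+---------
Asimov  | 3       
Atwood  | 4       
Le Guin | 2       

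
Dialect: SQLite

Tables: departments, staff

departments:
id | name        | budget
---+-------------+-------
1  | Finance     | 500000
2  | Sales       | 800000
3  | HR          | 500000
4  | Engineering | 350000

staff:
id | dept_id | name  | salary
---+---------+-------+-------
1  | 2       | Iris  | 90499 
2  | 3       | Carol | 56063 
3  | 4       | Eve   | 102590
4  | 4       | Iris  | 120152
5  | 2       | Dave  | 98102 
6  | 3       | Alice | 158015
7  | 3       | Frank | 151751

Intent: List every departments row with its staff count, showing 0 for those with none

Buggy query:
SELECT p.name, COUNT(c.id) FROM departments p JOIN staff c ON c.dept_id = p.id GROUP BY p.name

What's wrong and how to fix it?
Bug: An inner join excludes parents with zero children

Fix: Switch to LEFT JOIN to retain unmatched parent rows

Corrected query:
SELECT p.name, COUNT(c.id) FROM departments p LEFT JOIN staff c ON c.dept_id = p.id GROUP BY p.name

Result:
name        | COUNT(c.id)
------------+------------
Engineering | 2          
Finance     | 0          
HR          | 3          
Sales       | 2          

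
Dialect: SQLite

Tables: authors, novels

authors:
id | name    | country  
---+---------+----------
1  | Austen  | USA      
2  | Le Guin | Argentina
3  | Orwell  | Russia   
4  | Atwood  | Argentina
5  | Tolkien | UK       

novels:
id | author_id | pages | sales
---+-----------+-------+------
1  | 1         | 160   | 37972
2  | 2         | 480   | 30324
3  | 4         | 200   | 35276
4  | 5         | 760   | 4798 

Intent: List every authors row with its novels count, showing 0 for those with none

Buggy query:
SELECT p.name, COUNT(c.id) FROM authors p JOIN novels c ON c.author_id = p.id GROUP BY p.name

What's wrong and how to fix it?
Bug: An inner join excludes parents with zero children

Fix: Use LEFT JOIN so parents without children still appear (COUNT(c.id) gives 0)

Corrected query:
SELECT p.name, COUNT(c.id) FROM authors p LEFT JOIN novels c ON c.author_id = p.id GROUP BY p.name

Result:
name    | COUNT(c.id)
--------+------------
Atwood  | 1          
Austen  | 1          
Le Guin | 1          
Orwell  | 0          
Tolkien | 1          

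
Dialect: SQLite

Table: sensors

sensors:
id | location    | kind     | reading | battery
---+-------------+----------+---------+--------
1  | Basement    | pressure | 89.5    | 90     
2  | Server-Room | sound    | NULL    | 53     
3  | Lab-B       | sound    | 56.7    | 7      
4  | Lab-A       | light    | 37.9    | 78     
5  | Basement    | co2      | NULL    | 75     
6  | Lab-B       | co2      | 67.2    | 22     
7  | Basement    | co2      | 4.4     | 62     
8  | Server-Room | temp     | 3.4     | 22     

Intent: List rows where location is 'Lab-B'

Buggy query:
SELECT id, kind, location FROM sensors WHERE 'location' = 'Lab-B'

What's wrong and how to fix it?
Bug: Single quotes denote string literals in SQL; the column name is being compared as a constant string

Fix: Remove the quotes around the column name (or use double quotes for an identifier)

Corrected query:
SELECT id, kind, location FROM sensors WHERE location = 'Lab-B'

Result:
id | kind  | location
---+-------+---------
3  | sound | Lab-B   
6  | co2   | Lab-B   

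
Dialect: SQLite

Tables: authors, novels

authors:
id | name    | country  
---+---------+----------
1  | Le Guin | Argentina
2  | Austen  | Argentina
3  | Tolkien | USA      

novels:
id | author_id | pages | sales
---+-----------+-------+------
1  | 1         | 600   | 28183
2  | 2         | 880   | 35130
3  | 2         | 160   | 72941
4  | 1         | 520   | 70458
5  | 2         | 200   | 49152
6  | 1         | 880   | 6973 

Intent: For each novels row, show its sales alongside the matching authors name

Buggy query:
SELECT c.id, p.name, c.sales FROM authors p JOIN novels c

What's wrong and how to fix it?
Bug: Missing join condition: each novels row is matched to all authors rows instead of just its own

Fix: Add ON c.author_id = p.id to the JOIN

Corrected query:
SELECT c.id, p.name, c.sales FROM authors p JOIN novels c ON c.author_id = p.id

Result:
id | name    | sales
---+---------+------
1  | Le Guin | 28183
2  | Austen  | 35130
3  | Austen  | 72941
4  | Le Guin | 70458
5  | Austen  | 49152
6  | Le Guin | 6973 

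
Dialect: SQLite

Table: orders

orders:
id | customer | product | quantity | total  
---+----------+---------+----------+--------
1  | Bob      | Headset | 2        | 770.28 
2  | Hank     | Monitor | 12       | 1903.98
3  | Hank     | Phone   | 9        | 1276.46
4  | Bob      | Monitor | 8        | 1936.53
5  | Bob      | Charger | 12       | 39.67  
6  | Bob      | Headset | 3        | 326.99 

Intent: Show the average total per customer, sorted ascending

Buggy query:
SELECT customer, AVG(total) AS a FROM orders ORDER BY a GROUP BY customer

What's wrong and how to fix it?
Bug: GROUP BY must precede ORDER BY

Fix: Reorder: SELECT … FROM … GROUP BY … ORDER BY …

Corrected query:
SELECT customer, AVG(total) AS a FROM orders GROUP BY customer ORDER BY a

Result:
customer | a       
---------+---------
Bob      | 768.3675
Hank     | 1590.22 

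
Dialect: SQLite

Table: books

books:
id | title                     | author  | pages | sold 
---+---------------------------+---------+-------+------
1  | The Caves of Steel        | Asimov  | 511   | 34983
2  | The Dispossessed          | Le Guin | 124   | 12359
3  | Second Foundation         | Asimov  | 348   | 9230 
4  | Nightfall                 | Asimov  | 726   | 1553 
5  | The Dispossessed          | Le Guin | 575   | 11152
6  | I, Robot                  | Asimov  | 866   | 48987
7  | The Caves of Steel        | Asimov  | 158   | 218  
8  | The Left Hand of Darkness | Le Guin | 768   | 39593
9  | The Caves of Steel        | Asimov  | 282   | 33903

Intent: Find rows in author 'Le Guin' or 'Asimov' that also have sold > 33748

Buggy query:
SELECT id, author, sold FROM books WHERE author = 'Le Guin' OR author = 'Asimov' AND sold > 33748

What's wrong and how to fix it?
Bug: AND binds tighter than OR, so this parses as author = 'Le Guin' OR (author = 'Asimov' AND sold > 33748)

Fix: Group the OR with parentheses (or use IN), then AND the threshold

Corrected query:
SELECT id, author, sold FROM books WHERE (author = 'Le Guin' OR author = 'Asimov') AND sold > 33748

Result:
id | author  | sold 
---+---------+------
1  | Asimov  | 34983
6  | Asimov  | 48987
8  | Le Guin | 39593
9  | Asimov  | 33903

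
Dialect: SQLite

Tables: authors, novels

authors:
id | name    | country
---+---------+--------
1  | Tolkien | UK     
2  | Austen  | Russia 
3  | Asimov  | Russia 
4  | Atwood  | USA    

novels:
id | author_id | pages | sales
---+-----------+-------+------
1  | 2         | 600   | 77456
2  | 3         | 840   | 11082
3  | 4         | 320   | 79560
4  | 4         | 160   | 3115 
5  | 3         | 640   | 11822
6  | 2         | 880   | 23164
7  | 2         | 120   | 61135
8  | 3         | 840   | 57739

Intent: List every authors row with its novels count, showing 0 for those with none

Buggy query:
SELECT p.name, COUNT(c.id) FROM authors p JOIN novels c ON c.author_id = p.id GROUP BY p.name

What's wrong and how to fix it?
Bug: INNER JOIN drops authors rows that have no matching novels rows

Fix: Switch to LEFT JOIN to retain unmatched parent rows

Corrected query:
SELECT p.name, COUNT(c.id) FROM authors p LEFT JOIN novels c ON c.author_id = p.id GROUP BY p.name

Result:
name    | COUNT(c.id)
--------+------------
Asimov  | 3          
Atwood  | 2          
Austen  | 3          
Tolkien | 0          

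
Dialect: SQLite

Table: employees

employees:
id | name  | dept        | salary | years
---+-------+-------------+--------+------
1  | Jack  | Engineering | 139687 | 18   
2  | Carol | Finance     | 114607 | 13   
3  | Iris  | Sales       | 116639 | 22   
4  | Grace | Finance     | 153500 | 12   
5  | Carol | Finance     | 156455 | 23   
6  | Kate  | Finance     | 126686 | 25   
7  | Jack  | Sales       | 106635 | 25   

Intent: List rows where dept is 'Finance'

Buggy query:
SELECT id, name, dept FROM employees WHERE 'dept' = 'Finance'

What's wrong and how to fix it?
Bug: Single quotes denote string literals in SQL; the column name is being compared as a constant string

Fix: Remove the quotes around the column name (or use double quotes for an identifier)

Corrected query:
SELECT id, name, dept FROM employees WHERE dept = 'Finance'

Result:
id | name  | dept   
---+-------+--------
2  | Carol | Finance
4  | Grace | Finance
5  | Carol | Finance
6  | Kate  | Finance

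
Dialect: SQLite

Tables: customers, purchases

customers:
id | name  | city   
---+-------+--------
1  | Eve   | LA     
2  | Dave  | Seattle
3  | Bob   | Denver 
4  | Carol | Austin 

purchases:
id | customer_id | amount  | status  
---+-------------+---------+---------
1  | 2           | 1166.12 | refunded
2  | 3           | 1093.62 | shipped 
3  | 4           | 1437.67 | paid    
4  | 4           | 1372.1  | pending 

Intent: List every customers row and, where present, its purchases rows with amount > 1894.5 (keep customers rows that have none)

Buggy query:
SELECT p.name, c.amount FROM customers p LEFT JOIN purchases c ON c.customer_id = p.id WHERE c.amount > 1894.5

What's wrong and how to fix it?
Bug: Filtering c.amount in WHERE discards the NULL rows produced by LEFT JOIN, turning it into an inner join

Fix: Put 'c.amount > 1894.5' in the JOIN's ON clause instead of WHERE

Corrected query:
SELECT p.name, c.amount FROM customers p LEFT JOIN purchases c ON c.customer_id = p.id AND c.amount > 1894.5

Result:
name  | amount
------+-------
Eve   | NULL  
Dave  | NULL  
Bob   | NULL  
Carol | NULL  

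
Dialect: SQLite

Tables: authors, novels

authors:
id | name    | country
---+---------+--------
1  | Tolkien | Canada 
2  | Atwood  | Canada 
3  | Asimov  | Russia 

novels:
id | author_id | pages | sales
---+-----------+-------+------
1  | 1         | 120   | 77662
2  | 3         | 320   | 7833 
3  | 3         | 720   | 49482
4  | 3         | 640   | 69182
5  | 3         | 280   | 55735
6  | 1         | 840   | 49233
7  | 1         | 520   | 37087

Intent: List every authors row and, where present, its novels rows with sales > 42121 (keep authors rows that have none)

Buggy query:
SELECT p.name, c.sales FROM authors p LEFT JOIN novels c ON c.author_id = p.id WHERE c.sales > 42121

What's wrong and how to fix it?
Bug: A WHERE condition on the right-hand table after LEFT JOIN drops unmatched parents

Fix: Move the right-table condition into the ON clause so unmatched parents are kept

Corrected query:
SELECT p.name, c.sales FROM authors p LEFT JOIN novels c ON c.author_id = p.id AND c.sales > 42121

Result:
name    | sales
--------+------
Tolkien | 49233
Tolkien | 77662
Atwood  | NULL 
Asimov  | 49482
Asimov  | 55735
Asimov  | 69182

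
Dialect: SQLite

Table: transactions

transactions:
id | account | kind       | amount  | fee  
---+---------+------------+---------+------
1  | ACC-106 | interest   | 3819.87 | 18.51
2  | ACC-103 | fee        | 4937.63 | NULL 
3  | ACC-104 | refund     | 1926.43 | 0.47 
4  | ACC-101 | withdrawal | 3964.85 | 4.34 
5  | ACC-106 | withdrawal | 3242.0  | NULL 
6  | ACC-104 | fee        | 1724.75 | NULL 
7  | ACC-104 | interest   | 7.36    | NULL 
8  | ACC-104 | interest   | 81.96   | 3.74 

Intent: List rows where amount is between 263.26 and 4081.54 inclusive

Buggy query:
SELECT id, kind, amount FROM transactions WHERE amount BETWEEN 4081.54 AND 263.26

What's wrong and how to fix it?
Bug: The bounds are reversed; BETWEEN a AND b requires a <= b to match anything

Fix: Write BETWEEN 263.26 AND 4081.54

Corrected query:
SELECT id, kind, amount FROM transactions WHERE amount BETWEEN 263.26 AND 4081.54

Result:
id | kind       | amount 
---+------------+--------
1  | interest   | 3819.87
3  | refund     | 1926.43
4  | withdrawal | 3964.85
5  | withdrawal | 3242   
6  | fee        | 1724.75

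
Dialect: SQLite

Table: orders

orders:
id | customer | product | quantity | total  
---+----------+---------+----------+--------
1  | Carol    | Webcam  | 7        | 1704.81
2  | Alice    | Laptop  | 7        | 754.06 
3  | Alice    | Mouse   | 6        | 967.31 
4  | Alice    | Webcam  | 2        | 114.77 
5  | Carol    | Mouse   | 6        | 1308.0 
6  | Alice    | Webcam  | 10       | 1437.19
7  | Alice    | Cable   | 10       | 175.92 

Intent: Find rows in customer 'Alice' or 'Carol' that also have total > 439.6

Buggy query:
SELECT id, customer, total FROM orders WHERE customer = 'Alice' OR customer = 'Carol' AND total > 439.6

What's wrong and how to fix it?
Bug: AND binds tighter than OR, so this parses as customer = 'Alice' OR (customer = 'Carol' AND total > 439.6)

Fix: Add parentheses around the OR so the AND applies to both alternatives

Corrected query:
SELECT id, customer, total FROM orders WHERE (customer = 'Alice' OR customer = 'Carol') AND total > 439.6

Result:
id | customer | total  
---+----------+--------
1  | Carol    | 1704.81
2  | Alice    | 754.06 
3  | Alice    | 967.31 
5  | Carol    | 1308   
6  | Alice    | 1437.19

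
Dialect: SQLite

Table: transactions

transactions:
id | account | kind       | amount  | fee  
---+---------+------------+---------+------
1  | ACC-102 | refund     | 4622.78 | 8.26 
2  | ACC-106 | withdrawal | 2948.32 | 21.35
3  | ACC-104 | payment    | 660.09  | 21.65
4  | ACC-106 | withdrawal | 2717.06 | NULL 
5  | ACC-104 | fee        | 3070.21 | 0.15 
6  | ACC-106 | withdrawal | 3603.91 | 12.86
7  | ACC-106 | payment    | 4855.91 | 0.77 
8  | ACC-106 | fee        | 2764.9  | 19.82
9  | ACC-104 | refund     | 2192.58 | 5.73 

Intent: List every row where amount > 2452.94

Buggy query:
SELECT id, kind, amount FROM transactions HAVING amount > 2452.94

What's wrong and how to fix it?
Bug: This is a non-aggregate query (no GROUP BY, no aggregates), so in SQLite the HAVING clause is invalid here; a row-level condition belongs in WHERE

Fix: Use WHERE for row-level filtering

Corrected query:
SELECT id, kind, amount FROM transactions WHERE amount > 2452.94

Result:
id | kind       | amount 
---+------------+--------
1  | refund     | 4622.78
2  | withdrawal | 2948.32
4  | withdrawal | 2717.06
5  | fee        | 3070.21
6  | withdrawal | 3603.91
7  | payment    | 4855.91
8  | fee        | 2764.9 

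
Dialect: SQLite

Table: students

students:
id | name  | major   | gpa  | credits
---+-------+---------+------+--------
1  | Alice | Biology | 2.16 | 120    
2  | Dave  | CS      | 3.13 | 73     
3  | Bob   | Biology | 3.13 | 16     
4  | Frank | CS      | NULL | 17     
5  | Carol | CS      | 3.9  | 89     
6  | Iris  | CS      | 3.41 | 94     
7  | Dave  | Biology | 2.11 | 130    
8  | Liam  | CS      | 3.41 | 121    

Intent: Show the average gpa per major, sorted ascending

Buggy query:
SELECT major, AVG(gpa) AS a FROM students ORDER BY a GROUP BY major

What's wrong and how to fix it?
Bug: GROUP BY must precede ORDER BY

Fix: Reorder: SELECT … FROM … GROUP BY … ORDER BY …

Corrected query:
SELECT major, AVG(gpa) AS a FROM students GROUP BY major ORDER BY a

Result:
major   | a       
--------+---------
Biology | 2.466667
CS      | 3.4625  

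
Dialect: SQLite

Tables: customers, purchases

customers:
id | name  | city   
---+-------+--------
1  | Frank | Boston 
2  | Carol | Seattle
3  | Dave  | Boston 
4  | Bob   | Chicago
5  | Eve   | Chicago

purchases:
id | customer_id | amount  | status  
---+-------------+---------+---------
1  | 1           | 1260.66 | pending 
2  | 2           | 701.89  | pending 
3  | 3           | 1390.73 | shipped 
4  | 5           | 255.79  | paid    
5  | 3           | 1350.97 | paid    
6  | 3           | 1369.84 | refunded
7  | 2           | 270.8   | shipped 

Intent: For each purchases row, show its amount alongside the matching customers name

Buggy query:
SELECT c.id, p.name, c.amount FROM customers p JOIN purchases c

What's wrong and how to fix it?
Bug: JOIN with no ON clause produces a cartesian product; every purchases row pairs with every customers row

Fix: Add ON c.customer_id = p.id to the JOIN

Corrected query:
SELECT c.id, p.name, c.amount FROM customers p JOIN purchases c ON c.customer_id = p.id

Result:
id | name  | amount 
---+-------+--------
1  | Frank | 1260.66
2  | Carol | 701.89 
3  | Dave  | 1390.73
4  | Eve   | 255.79 
5  | Dave  | 1350.97
6  | Dave  | 1369.84
7  | Carol | 270.8  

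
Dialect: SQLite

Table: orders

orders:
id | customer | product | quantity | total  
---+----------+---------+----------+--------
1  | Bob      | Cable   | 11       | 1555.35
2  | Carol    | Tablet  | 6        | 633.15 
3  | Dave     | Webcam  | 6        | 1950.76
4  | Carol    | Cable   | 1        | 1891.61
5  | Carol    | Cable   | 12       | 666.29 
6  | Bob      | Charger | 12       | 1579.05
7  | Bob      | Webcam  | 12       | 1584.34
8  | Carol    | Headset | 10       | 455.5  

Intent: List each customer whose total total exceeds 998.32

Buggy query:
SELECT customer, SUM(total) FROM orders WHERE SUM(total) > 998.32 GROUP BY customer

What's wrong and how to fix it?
Bug: SUM(total) is an aggregate, but WHERE filters rows before aggregation

Fix: Use HAVING (which filters groups after aggregation) instead of WHERE

Corrected query:
SELECT customer, SUM(total) FROM orders GROUP BY customer HAVING SUM(total) > 998.32

Result:
customer | SUM(total)
---------+-----------
Bob      | 4718.74   
Carol    | 3646.55   
Dave     | 1950.76   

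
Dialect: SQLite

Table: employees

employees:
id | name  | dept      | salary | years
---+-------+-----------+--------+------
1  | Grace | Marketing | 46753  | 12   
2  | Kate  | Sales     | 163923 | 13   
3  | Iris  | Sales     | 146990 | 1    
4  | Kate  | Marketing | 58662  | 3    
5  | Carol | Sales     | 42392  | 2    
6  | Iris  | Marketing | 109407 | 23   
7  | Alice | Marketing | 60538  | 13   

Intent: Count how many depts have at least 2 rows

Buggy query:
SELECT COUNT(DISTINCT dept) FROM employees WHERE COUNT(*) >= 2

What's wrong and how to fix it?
Bug: WHERE filters individual rows, not groups, so a group-level COUNT is invalid there

Fix: Use a subquery that GROUPs and filters with HAVING, then count its rows

Corrected query:
SELECT COUNT(*) FROM (SELECT dept FROM employees GROUP BY dept HAVING COUNT(*) >= 2)

Result:
COUNT(*)
--------
2       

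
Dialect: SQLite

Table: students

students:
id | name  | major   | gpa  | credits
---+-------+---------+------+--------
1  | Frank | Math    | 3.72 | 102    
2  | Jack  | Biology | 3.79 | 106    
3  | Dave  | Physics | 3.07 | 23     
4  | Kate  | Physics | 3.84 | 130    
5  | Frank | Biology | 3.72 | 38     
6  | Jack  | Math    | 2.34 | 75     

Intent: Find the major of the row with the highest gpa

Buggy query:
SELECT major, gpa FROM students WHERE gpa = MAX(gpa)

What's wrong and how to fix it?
Bug: WHERE is evaluated per row; an aggregate over the whole table isn't defined there

Fix: Wrap MAX in a scalar subquery so WHERE compares against a single value

Corrected query:
SELECT major, gpa FROM students WHERE gpa = (SELECT MAX(gpa) FROM students)

Result:
major   | gpa 
--------+-----
Physics | 3.84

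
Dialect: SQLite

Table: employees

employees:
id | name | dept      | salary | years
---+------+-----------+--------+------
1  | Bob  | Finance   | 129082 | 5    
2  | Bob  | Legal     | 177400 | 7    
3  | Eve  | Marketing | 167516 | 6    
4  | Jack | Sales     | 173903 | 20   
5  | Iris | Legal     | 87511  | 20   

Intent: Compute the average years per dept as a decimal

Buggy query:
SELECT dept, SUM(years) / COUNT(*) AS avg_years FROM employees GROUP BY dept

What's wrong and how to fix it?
Bug: Both operands are integers, so '/' performs integer division and truncates

Fix: Cast one side to REAL so the division keeps the fractional part

Corrected query:
SELECT dept, SUM(years) * 1.0 / COUNT(*) AS avg_years FROM employees GROUP BY dept

Result:
dept      | avg_years
----------+----------
Finance   | 5        
Legal     | 13.5     
Marketing | 6        
Sales     | 20       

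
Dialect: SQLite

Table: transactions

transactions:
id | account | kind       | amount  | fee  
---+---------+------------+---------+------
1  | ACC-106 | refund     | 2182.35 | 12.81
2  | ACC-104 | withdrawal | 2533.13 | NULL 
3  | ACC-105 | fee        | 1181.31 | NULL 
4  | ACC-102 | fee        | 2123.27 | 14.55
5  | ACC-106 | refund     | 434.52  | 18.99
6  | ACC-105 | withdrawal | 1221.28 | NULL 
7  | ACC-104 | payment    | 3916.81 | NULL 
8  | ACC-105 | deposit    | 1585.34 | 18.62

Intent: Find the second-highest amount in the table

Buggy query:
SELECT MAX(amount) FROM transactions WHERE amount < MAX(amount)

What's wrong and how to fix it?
Bug: MAX(amount) on the right of the comparison is an aggregate-in-WHERE error

Fix: Put the inner MAX in a scalar subquery

Corrected query:
SELECT MAX(amount) FROM transactions WHERE amount < (SELECT MAX(amount) FROM transactions)

Result:
MAX(amount)
-----------
2533.13    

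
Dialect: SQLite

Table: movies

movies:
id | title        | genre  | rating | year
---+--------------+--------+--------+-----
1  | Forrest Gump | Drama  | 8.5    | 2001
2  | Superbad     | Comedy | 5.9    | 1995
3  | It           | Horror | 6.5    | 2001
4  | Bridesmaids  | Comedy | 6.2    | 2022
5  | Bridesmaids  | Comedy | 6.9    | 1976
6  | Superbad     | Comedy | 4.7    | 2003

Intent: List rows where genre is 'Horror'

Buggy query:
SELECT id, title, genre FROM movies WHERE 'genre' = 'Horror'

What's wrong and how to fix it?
Bug: 'genre' in single quotes is a string literal, not the column; the comparison is literal-vs-literal and never true

Fix: Remove the quotes around the column name (or use double quotes for an identifier)

Corrected query:
SELECT id, title, genre FROM movies WHERE genre = 'Horror'

Result:
id | title | genre 
---+-------+-------
3  | It    | Horror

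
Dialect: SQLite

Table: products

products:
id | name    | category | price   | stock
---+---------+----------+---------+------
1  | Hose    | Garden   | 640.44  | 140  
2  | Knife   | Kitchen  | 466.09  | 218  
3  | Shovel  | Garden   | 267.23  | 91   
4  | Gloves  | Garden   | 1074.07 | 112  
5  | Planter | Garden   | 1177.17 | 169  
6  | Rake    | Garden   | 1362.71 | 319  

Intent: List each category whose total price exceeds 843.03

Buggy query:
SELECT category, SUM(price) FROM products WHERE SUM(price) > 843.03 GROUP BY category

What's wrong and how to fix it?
Bug: SUM(price) is an aggregate, but WHERE filters rows before aggregation

Fix: Use HAVING (which filters groups after aggregation) instead of WHERE

Corrected query:
SELECT category, SUM(price) FROM products GROUP BY category HAVING SUM(price) > 843.03

Result:
category | SUM(price)
---------+-----------
Garden   | 4521.62   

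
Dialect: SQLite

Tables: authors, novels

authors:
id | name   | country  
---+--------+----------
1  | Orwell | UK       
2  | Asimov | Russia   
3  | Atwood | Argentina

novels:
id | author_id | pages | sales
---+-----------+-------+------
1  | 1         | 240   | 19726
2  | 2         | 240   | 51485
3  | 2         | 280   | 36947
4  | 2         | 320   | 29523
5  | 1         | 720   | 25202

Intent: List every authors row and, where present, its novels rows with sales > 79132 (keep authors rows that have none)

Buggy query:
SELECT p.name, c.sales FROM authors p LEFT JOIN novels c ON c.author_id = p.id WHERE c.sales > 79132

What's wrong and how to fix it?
Bug: Filtering c.sales in WHERE discards the NULL rows produced by LEFT JOIN, turning it into an inner join

Fix: Put 'c.sales > 79132' in the JOIN's ON clause instead of WHERE

Corrected query:
SELECT p.name, c.sales FROM authors p LEFT JOIN novels c ON c.author_id = p.id AND c.sales > 79132

Result:
name   | sales
-------+------
Orwell | NULL 
Asimov | NULL 
Atwood | NULL 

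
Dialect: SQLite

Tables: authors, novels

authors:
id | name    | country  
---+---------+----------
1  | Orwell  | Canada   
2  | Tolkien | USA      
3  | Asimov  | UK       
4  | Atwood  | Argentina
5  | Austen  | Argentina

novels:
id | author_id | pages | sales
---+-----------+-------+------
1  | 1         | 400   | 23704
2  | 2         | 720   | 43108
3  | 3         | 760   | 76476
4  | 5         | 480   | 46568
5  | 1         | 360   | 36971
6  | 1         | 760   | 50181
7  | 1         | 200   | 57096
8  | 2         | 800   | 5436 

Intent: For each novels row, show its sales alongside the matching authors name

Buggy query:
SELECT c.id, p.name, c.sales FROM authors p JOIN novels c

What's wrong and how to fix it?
Bug: JOIN with no ON clause produces a cartesian product; every novels row pairs with every authors row

Fix: Specify the join condition linking the foreign key to the parent id

Corrected query:
SELECT c.id, p.name, c.sales FROM authors p JOIN novels c ON c.author_id = p.id

Result:
id | name    | sales
---+---------+------
1  | Orwell  | 23704
2  | Tolkien | 43108
3  | Asimov  | 76476
4  | Austen  | 46568
5  | Orwell  | 36971
6  | Orwell  | 50181
7  | Orwell  | 57096
8  | Tolkien | 5436 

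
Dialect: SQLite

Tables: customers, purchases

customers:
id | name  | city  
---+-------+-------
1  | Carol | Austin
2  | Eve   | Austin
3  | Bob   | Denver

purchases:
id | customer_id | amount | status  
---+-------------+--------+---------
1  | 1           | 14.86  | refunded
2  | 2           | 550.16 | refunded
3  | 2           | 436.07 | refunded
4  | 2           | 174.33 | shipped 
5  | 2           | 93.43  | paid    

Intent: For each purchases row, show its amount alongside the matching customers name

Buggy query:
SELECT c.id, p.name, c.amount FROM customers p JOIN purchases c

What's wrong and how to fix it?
Bug: JOIN with no ON clause produces a cartesian product; every purchases row pairs with every customers row

Fix: Add ON c.customer_id = p.id to the JOIN

Corrected query:
SELECT c.id, p.name, c.amount FROM customers p JOIN purchases c ON c.customer_id = p.id

Result:
id | name  | amount
---+-------+-------
1  | Carol | 14.86 
2  | Eve   | 550.16
3  | Eve   | 436.07
4  | Eve   | 174.33
5  | Eve   | 93.43 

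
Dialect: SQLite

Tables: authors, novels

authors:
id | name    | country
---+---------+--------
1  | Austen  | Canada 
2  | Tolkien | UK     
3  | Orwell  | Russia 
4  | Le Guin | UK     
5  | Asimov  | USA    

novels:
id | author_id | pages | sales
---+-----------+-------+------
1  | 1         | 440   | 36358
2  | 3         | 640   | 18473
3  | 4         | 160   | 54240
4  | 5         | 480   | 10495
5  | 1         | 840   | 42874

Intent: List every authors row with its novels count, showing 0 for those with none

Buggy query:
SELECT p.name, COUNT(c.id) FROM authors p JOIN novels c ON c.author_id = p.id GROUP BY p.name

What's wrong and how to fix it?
Bug: INNER JOIN drops authors rows that have no matching novels rows

Fix: Use LEFT JOIN so parents without children still appear (COUNT(c.id) gives 0)

Corrected query:
SELECT p.name, COUNT(c.id) FROM authors p LEFT JOIN novels c ON c.author_id = p.id GROUP BY p.name

Result:
name    | COUNT(c.id)
--------+------------
Asimov  | 1          
Austen  | 2          
Le Guin | 1          
Orwell  | 1          
Tolkien | 0          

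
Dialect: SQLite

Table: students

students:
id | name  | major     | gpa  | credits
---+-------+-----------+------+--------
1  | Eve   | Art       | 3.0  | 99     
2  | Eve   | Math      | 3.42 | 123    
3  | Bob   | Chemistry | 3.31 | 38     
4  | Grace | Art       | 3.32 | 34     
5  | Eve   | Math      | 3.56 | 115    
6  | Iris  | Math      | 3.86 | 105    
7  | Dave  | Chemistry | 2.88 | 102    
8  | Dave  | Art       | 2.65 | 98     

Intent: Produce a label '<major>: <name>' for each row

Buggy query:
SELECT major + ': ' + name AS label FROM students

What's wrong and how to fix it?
Bug: SQLite uses || for string concatenation; + coerces text to numbers (yielding 0)

Fix: Use the || operator for string concatenation

Corrected query:
SELECT major || ': ' || name AS label FROM students

Result:
label          
---------------
Art: Eve       
Math: Eve      
Chemistry: Bob 
Art: Grace     
Math: Eve      
Math: Iris     
Chemistry: Dave
Art: Dave      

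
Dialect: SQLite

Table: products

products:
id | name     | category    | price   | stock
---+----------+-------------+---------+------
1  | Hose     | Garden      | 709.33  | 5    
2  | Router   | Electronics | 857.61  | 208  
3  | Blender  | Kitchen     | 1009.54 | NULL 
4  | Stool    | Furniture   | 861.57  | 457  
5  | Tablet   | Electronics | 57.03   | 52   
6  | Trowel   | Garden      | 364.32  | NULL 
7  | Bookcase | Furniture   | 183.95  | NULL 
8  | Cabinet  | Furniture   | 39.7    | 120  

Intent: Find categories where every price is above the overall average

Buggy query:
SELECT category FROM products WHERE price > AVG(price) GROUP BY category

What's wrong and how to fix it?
Bug: AVG() is an aggregate; it can't sit directly in WHERE

Fix: Use a subquery for AVG and a HAVING MIN(...) filter so the condition holds for every row in the group

Corrected query:
SELECT category FROM products GROUP BY category HAVING MIN(price) > (SELECT AVG(price) FROM products)

Result:
category
--------
Kitchen 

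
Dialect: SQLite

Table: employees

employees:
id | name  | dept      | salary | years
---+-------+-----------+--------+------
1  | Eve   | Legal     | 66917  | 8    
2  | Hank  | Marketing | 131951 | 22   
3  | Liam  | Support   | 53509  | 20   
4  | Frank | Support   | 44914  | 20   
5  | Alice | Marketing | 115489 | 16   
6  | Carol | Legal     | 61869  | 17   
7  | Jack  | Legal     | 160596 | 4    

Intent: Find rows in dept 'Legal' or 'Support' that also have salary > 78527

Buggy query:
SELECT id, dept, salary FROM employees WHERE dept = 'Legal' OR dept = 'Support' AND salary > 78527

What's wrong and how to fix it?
Bug: Without parentheses, AND is evaluated before OR, so the salary filter only applies to the 'Support' branch

Fix: Add parentheses around the OR so the AND applies to both alternatives

Corrected query:
SELECT id, dept, salary FROM employees WHERE (dept = 'Legal' OR dept = 'Support') AND salary > 78527

Result:
id | dept  | salary
---+-------+-------
7  | Legal | 160596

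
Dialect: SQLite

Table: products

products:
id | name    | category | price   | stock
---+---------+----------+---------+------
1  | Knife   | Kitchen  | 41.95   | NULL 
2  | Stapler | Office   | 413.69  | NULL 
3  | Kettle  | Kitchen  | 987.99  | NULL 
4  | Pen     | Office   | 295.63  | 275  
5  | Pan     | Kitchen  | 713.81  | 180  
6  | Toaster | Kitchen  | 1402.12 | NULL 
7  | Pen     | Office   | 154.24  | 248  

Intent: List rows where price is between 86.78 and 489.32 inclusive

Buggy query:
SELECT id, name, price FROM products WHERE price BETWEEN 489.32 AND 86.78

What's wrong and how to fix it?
Bug: BETWEEN expects the lower bound first; with 489.32 AND 86.78 the range is empty

Fix: Write BETWEEN 86.78 AND 489.32

Corrected query:
SELECT id, name, price FROM products WHERE price BETWEEN 86.78 AND 489.32

Result:
id | name    | price 
---+---------+-------
2  | Stapler | 413.69
4  | Pen     | 295.63
7  | Pen     | 154.24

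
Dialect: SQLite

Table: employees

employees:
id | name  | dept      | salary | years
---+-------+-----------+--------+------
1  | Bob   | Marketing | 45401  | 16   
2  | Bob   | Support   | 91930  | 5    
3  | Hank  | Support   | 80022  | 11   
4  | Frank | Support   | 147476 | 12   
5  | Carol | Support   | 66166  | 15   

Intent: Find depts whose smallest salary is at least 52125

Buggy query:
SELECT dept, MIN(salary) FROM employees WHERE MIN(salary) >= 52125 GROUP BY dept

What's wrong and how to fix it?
Bug: Aggregates like MIN are computed per group after WHERE runs

Fix: Replace WHERE with HAVING after the GROUP BY

Corrected query:
SELECT dept, MIN(salary) FROM employees GROUP BY dept HAVING MIN(salary) >= 52125

Result:
dept    | MIN(salary)
--------+------------
Support | 66166      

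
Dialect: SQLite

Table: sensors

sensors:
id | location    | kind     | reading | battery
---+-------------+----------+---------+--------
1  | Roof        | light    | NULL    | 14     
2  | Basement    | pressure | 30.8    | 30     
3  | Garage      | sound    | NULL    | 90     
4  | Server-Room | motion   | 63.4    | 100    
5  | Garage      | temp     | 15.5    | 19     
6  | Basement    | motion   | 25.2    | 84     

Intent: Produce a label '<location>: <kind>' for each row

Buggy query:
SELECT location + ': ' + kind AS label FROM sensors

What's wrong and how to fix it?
Bug: SQLite uses || for string concatenation; + coerces text to numbers (yielding 0)

Fix: Replace + with || to concatenate text

Corrected query:
SELECT location || ': ' || kind AS label FROM sensors

Result:
label              
-------------------
Roof: light        
Basement: pressure 
Garage: sound      
Server-Room: motion
Garage: temp       
Basement: motion   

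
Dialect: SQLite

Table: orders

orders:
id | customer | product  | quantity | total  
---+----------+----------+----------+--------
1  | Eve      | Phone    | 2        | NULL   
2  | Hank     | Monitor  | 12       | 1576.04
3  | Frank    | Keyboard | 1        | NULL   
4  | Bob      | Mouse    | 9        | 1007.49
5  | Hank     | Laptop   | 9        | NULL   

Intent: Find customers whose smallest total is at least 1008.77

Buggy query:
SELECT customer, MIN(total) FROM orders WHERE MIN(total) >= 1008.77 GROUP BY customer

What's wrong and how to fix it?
Bug: Aggregates like MIN are computed per group after WHERE runs

Fix: Replace WHERE with HAVING after the GROUP BY

Corrected query:
SELECT customer, MIN(total) FROM orders GROUP BY customer HAVING MIN(total) >= 1008.77

Result:
customer | MIN(total)
---------+-----------
Hank     | 1576.04   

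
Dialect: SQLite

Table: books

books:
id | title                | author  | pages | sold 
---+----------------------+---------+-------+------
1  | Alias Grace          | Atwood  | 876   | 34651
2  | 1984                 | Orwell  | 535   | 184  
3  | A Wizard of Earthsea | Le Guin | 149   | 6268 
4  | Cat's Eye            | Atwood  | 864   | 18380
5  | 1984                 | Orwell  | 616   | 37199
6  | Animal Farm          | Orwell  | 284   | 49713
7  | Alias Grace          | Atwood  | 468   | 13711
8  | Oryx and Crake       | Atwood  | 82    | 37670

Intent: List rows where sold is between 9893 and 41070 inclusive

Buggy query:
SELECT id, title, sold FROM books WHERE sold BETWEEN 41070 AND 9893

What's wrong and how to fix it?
Bug: The bounds are reversed; BETWEEN a AND b requires a <= b to match anything

Fix: Write BETWEEN 9893 AND 41070

Corrected query:
SELECT id, title, sold FROM books WHERE sold BETWEEN 9893 AND 41070

Result:
id | title          | sold 
---+----------------+------
1  | Alias Grace    | 34651
4  | Cat's Eye      | 18380
5  | 1984           | 37199
7  | Alias Grace    | 13711
8  | Oryx and Crake | 37670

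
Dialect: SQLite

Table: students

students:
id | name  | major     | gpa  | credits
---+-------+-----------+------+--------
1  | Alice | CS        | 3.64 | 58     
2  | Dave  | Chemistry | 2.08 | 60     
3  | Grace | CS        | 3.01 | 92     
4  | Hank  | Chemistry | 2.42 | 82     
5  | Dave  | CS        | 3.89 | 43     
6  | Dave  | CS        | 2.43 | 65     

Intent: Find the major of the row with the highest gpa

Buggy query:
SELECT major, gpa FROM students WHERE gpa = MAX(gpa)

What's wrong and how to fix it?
Bug: WHERE is evaluated per row; an aggregate over the whole table isn't defined there

Fix: Use a subquery: WHERE gpa = (SELECT MAX(gpa) FROM students)

Corrected query:
SELECT major, gpa FROM students WHERE gpa = (SELECT MAX(gpa) FROM students)

Result:
major | gpa 
------+-----
CS    | 3.89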